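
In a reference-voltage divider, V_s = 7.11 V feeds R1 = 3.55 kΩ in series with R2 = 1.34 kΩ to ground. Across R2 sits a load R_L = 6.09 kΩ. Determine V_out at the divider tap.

V_out ≈ 1.68 V

R2 ‖ R_L = (1.34 × 6.09)/(1.34 + 6.09) = 1.098 kΩ.
Then V_out = V_s · R2'/(R1 + R2') = 7.11 × 1.098/4.648 = 1.680 V.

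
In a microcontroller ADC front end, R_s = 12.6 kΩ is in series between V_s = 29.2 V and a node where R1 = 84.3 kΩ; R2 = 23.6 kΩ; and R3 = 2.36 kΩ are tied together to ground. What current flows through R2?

Parallel bank: R_p = 1/(1/84.3 + 1/23.6 + 1/2.36) = 2.092 kΩ.
V_A by voltage divider: V_A = 29.2 × 2.092/(12.6 + 2.092) = 4.158 V.
I(R2) = V_A / R2 = 4.158/23.6 = 0.1762 mA.

I ≈ 0.176 mA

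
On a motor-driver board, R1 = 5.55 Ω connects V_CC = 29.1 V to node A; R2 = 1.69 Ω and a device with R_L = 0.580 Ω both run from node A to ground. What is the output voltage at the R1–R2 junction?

V_out ≈ 2.10 V

The load sits in parallel with R2, giving an effective lower resistance R2' = R2·R_L/(R2+R_L) = 0.4318 Ω.
Then V_out = V_CC · R2'/(R1 + R2') = 29.1 × 0.4318/5.982 = 2.101 V.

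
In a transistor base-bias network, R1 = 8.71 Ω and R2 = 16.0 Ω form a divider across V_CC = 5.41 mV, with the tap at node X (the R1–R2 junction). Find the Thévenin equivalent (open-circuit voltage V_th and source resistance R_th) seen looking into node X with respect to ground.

Open-circuit (no load on X): V_th = V_CC · R2/(R1 + R2) = 5.41 × 16.0/(8.710 + 16.0) = 3.503 mV.
Zeroing V_CC shorts the top of R1 to ground, so R_th = R1 ‖ R2 = 5.640 Ω.

V_th ≈ 3.50 mV, R_th ≈ 5.64 Ω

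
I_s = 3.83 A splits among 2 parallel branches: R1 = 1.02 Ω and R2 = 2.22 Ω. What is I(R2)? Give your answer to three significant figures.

With just two branches, the current splits inversely with resistance.
So I = 3.83 × 1.02/3.240 = 1.206 A.

I ≈ 1.21 A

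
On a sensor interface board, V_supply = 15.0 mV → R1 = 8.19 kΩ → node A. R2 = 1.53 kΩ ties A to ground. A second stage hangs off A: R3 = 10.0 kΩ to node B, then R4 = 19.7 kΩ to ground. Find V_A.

V_A ≈ 2.26 mV

Node A sees R2 in parallel with the series input of stage 2, R3 + R4 = 29.70 kΩ.
R2 ‖ (R3+R4) = 1.455 kΩ.
First divider: V_A = V_supply · 1.455/(8.19 + 1.455) = 2.263 mV.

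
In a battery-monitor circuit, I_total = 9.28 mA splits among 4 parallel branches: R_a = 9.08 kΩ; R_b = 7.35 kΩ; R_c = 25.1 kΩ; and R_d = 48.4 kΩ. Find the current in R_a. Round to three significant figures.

I ≈ 3.33 mA

ΣG = 1/9.08 + 1/7.35 + 1/25.1 + 1/48.4 = 0.3067.
By the current-divider rule, I = I_total · G_k/ΣG = 9.28 × 0.3591 = 3.332 mA.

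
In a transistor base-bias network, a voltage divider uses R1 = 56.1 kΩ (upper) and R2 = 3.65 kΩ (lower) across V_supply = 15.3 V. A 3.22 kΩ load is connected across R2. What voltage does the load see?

V_out ≈ 0.453 V

R2 ‖ R_L = (3.65 × 3.22)/(3.65 + 3.22) = 1.711 kΩ.
Now apply the divider: V_out = 15.3 × 0.02959 = 0.4528 V.
(Unloaded it would be 0.935 V; the load pulls it down.)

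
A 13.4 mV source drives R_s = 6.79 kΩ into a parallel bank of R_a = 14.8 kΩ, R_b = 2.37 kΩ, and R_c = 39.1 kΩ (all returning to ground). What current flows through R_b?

Equivalent of the parallel group: R_p = 1.941 kΩ.
V_A by voltage divider: V_A = 13.4 × 1.941/(6.79 + 1.941) = 2.979 mV.
I(R_b) = V_A / R_b = 2.979/2.37 = 1.257 µA.

I ≈ 1.26 µA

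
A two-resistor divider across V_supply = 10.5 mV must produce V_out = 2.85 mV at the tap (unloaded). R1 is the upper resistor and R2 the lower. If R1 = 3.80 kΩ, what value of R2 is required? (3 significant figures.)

Required fraction k = V_out/V_supply = 0.2714.
So R2 = R1 · V_out/(V_supply − V_out) = 3.80 × 2.85/(10.5 − 2.85) = 3.80 × 0.3725 = 1.416 kΩ.

R2 ≈ 1.42 kΩ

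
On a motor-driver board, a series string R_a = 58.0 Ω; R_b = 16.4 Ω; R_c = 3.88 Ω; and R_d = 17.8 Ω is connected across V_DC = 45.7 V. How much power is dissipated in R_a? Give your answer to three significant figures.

The common current is I = 45.7/96.08 = 0.4756 A.
V(R_a) = I·R = 27.59 V; P = V·I = 27.59 × 0.4756 = 13.12 W.

P ≈ 13.1 W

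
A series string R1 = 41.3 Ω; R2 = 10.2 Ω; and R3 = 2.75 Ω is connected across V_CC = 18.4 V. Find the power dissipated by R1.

The common current is I = 18.4/54.25 = 0.3392 A.
P(R1) = I²·R1 = (0.3392)² × 41.3 = 4.751 W.

P ≈ 4.75 W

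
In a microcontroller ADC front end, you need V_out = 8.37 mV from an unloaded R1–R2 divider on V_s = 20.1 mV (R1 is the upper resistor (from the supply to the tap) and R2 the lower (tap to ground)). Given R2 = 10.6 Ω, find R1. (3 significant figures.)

Required fraction k = V_out/V_s = 0.4164.
R1 = R2·(1/k − 1) = 10.6 × 1.401 = 14.86 Ω.

R1 ≈ 14.9 Ω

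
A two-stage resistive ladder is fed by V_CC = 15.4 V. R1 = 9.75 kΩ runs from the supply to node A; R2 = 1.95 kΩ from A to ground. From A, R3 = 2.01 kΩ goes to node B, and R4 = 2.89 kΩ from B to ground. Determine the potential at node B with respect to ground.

Looking into the second stage from A: R3 + R4 = 4.900 kΩ appears in parallel with R2.
Effective lower resistance at A: R2 ‖ 4.900 = 1.395 kΩ.
V_A = 15.4 × 1.395/(9.75 + 1.395) = 1.927 V.
V_B = V_A × 0.5898 = 1.137 V.

V_B ≈ 1.14 V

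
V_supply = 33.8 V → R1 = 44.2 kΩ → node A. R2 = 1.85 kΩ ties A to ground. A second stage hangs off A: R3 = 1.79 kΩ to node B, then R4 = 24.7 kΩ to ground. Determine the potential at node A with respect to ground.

V_A ≈ 1.27 V

Node A sees R2 in parallel with the series input of stage 2, R3 + R4 = 26.49 kΩ.
R2 ‖ (R3+R4) = 1.729 kΩ.
V_A = 33.8 × 1.729/(44.2 + 1.729) = 1.273 V.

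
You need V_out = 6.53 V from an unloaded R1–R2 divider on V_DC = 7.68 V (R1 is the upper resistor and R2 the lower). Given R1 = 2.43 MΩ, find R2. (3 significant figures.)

R2 ≈ 13.8 MΩ

V_out/V_DC = R2/(R1+R2) = 0.8503.
R2 = R1 · 0.8503/(1 − 0.8503) = 13.80 MΩ.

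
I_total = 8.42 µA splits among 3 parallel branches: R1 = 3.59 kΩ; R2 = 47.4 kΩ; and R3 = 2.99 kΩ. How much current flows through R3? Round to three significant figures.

I ≈ 4.44 µA

ΣG = 1/3.59 + 1/47.4 + 1/2.99 = 0.6341.
By the current-divider rule, I = I_total · G_k/ΣG = 8.42 × 0.5274 = 4.441 µA.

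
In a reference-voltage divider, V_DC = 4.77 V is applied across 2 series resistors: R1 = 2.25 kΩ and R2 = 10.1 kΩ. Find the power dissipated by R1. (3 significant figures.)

P ≈ 0.336 mW

The common current is I = 4.77/12.35 = 0.3862 mA.
V(R1) = I·R = 0.8690 V; P = V·I = 0.8690 × 0.3862 = 0.3356 mW.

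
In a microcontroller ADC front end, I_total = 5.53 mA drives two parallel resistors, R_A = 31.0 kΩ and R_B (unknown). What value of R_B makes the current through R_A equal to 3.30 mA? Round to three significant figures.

The fraction through R_A equals R_B/(R_A+R_B).
3.30/5.53 = R_B/(R_A + R_B) → R_B = R_A · (0.5967)/(1 − 0.5967) = 31.0 × 1.480 = 45.87 kΩ.

R_B ≈ 45.9 kΩ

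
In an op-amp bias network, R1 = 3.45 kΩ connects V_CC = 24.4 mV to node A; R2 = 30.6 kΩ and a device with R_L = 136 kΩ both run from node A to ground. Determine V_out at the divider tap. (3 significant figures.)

R2 ‖ R_L = (30.6 × 136)/(30.6 + 136) = 24.98 kΩ.
Now apply the divider: V_out = 24.4 × 0.8786 = 21.44 mV.

V_out ≈ 21.4 mV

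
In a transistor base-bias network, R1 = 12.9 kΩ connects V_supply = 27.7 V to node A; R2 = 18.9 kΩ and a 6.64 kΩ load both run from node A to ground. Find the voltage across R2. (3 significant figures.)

First combine the lower leg with the load: R2 ‖ R_L = 4.914 kΩ.
Now apply the divider: V_out = 27.7 × 0.2758 = 7.641 V.

V_out ≈ 7.64 V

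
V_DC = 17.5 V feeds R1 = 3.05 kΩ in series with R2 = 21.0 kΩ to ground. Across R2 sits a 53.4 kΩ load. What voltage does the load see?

V_out ≈ 14.6 V

First combine the lower leg with the load: R2 ‖ R_L = 15.07 kΩ.
Then V_out = V_DC · R2'/(R1 + R2') = 17.5 × 15.07/18.12 = 14.55 V.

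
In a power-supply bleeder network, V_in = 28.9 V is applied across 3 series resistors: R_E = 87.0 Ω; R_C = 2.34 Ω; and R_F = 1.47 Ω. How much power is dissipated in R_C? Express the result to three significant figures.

P ≈ 0.237 W

Series current I = V_in/ΣR = 28.9/90.81 = 0.3182 A.
V(R_C) = I·R = 0.7447 V; P = V·I = 0.7447 × 0.3182 = 0.2370 W.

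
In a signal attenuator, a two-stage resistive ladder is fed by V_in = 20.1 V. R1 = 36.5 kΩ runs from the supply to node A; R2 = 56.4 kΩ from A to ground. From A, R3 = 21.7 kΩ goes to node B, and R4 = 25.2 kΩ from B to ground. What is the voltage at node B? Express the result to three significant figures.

Node A sees R2 in parallel with the series input of stage 2, R3 + R4 = 46.90 kΩ.
Effective lower resistance at A: R2 ‖ 46.90 = 25.61 kΩ.
V_A = 20.1 × 25.61/(36.5 + 25.61) = 8.287 V.
Then the unloaded second divider: V_B = V_A × R4/(R3+R4) = 8.287 × 0.5373 = 4.453 V.

V_B ≈ 4.45 V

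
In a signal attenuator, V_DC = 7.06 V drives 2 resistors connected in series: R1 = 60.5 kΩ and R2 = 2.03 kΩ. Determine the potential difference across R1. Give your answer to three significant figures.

Total series resistance ΣR = 60.5 + 2.03 = 62.53 kΩ.
Voltage divider: V = V_DC · (60.50 / 62.53) = 7.06 × 0.9675 = 6.831 V.

V ≈ 6.83 V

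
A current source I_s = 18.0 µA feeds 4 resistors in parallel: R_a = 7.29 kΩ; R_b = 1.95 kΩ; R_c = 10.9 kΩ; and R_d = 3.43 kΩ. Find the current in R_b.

Total conductance ΣG = 1/7.29 + 1/1.95 + 1/10.9 + 1/3.43 = 1.033 (units of 1/kΩ).
Current divider: I(R_b) = I_s · G_k/ΣG = 18.0 × (0.5128/1.033) = 18.0 × 0.4963 = 8.933 µA.

I ≈ 8.93 µA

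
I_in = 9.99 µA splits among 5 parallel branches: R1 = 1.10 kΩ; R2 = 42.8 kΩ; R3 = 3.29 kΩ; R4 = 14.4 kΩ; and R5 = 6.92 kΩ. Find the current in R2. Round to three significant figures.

I ≈ 0.161 µA

Total conductance ΣG = 1/1.10 + 1/42.8 + 1/3.29 + 1/14.4 + 1/6.92 = 1.450 (units of 1/kΩ).
Current divider: I(R2) = I_in · G_k/ΣG = 9.99 × (0.02336/1.450) = 9.99 × 0.01611 = 0.1609 µA.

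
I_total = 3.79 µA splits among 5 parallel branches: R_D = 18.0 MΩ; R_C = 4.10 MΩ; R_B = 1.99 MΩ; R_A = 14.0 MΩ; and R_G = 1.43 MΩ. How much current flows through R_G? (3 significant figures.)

I ≈ 1.69 µA

ΣG = 1/18.0 + 1/4.10 + 1/1.99 + 1/14.0 + 1/1.43 = 1.573.
By the current-divider rule, I = I_total · G_k/ΣG = 3.79 × 0.4446 = 1.685 µA.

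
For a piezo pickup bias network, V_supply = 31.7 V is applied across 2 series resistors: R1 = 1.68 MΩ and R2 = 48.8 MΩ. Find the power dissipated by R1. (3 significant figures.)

P ≈ 0.663 µW

ΣR = 50.48 MΩ → I = 31.7/50.48 = 0.6280 µA.
P = I²R = 0.3943 × 1.68 = 0.6625 µW.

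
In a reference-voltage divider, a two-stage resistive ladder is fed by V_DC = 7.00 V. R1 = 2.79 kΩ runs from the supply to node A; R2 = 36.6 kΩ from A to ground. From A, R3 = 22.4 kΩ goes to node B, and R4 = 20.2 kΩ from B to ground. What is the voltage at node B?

The second stage (R3 + R4 = 42.60 kΩ) loads node A in parallel with R2.
R2 ‖ (R3+R4) = 19.69 kΩ.
First divider: V_A = V_DC · 19.69/(2.79 + 19.69) = 6.131 V.
V_B = V_A × 0.4742 = 2.907 V.

V_B ≈ 2.91 V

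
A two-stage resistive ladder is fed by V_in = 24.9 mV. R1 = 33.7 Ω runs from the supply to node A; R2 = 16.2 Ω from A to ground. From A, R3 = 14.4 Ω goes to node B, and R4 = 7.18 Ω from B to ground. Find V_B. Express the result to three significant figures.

Looking into the second stage from A: R3 + R4 = 21.58 Ω appears in parallel with R2.
R2 ‖ (R3+R4) = 9.253 Ω.
So V_A = 24.9 × 0.2154 = 5.364 mV.
Then the unloaded second divider: V_B = V_A × R4/(R3+R4) = 5.364 × 0.3327 = 1.785 mV.

V_B ≈ 1.78 mV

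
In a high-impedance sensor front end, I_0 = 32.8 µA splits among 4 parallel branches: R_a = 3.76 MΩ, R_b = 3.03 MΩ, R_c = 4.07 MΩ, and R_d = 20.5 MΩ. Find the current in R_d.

I ≈ 1.80 µA

Conductances: ΣG = 1/3.76 + 1/3.03 + 1/4.07 + 1/20.5 = 0.8905 (1/MΩ).
R_d takes the fraction G_k/ΣG = 0.04878/0.8905 = 0.05478, so I = 32.8 × 0.05478 = 1.797 µA.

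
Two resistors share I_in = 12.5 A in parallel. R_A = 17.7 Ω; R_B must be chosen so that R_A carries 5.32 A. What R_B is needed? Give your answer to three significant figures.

R_B ≈ 13.1 Ω

The fraction through R_A equals R_B/(R_A+R_B).
With f = 0.4256, R_B = R_A · f/(1−f) = 17.7 × 0.7409 = 13.11 Ω.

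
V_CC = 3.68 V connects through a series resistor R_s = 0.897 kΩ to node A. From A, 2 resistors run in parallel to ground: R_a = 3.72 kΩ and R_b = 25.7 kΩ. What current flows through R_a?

I ≈ 0.775 mA

Parallel bank: R_p = 1/(1/3.72 + 1/25.7) = 3.250 kΩ.
V_A = 3.68 × 3.250/4.147 = 2.884 V.
I(R_a) = V_A / R_a = 2.884/3.72 = 0.7753 mA.
(Check via current divider: I_total = 0.8875 mA; share G_k/ΣG = 0.8736 → same result.)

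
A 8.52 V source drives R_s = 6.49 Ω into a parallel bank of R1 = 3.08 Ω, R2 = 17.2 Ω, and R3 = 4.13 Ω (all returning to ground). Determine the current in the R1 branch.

Parallel bank: R_p = 1/(1/3.08 + 1/17.2 + 1/4.13) = 1.600 Ω.
V_A by voltage divider: V_A = 8.52 × 1.600/(6.49 + 1.600) = 1.685 V.
I(R1) = V_A / R1 = 1.685/3.08 = 0.5471 A.

I ≈ 0.547 A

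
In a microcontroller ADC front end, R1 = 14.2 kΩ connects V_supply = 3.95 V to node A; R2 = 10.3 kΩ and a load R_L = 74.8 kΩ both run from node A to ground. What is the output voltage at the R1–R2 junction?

The load sits in parallel with R2, giving an effective lower resistance R2' = R2·R_L/(R2+R_L) = 9.053 kΩ.
Now apply the divider: V_out = 3.95 × 0.3893 = 1.538 V.

V_out ≈ 1.54 V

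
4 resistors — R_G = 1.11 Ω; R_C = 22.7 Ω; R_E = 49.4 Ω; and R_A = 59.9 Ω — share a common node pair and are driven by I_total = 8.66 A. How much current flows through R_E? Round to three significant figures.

I ≈ 0.179 A

Conductances: ΣG = 1/1.11 + 1/22.7 + 1/49.4 + 1/59.9 = 0.9819 (1/Ω).
By the current-divider rule, I = I_total · G_k/ΣG = 8.66 × 0.02062 = 0.1785 A.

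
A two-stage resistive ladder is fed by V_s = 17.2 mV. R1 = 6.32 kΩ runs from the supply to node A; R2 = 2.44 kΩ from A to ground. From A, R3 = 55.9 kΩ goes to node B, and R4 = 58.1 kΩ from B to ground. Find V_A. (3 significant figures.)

The second stage (R3 + R4 = 114.0 kΩ) loads node A in parallel with R2.
R2 ‖ (R3+R4) = 2.389 kΩ.
So V_A = 17.2 × 0.2743 = 4.718 mV.

V_A ≈ 4.72 mV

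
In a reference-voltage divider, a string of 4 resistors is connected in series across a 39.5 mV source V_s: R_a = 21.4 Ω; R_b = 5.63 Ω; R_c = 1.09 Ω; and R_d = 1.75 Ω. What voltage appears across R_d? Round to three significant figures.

Total series resistance ΣR = 21.4 + 5.63 + 1.09 + 1.75 = 29.87 Ω.
Voltage divider: V = V_s · (1.750 / 29.87) = 39.5 × 0.05859 = 2.314 mV.

V ≈ 2.31 mV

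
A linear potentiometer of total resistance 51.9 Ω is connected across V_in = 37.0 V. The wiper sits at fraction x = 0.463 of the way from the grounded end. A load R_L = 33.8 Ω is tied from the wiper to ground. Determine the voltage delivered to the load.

Lower segment x·R_p = 24.03 Ω; upper segment (1−x)·R_p = 27.87 Ω.
(x·R_p) ‖ R_L = 14.04 Ω.
Then V_out = V_in · 14.04/(27.87 + 14.04) = 12.40 V.

V_out ≈ 12.4 V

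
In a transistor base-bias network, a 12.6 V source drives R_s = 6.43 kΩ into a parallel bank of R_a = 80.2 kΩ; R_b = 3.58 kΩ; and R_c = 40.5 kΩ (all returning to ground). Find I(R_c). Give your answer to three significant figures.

Equivalent of the parallel group: R_p = 3.160 kΩ.
Node voltage V_A = V_supply · R_p/(R_s + R_p) = 12.6 × 0.3295 = 4.152 V.
I(R_c) = V_A / R_c = 4.152/40.5 = 0.1025 mA.

I ≈ 0.103 mA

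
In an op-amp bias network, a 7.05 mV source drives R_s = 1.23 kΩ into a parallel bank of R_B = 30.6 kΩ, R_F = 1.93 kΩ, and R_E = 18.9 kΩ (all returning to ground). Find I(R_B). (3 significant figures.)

I ≈ 0.132 µA

Equivalent of the parallel group: R_p = 1.656 kΩ.
V_A = 7.05 × 1.656/2.886 = 4.046 mV.
Branch current I = V_A/R_B = 4.046/30.6 = 0.1322 µA.
(Check via current divider: I_total = 2.443 µA; share G_k/ΣG = 0.05413 → same result.)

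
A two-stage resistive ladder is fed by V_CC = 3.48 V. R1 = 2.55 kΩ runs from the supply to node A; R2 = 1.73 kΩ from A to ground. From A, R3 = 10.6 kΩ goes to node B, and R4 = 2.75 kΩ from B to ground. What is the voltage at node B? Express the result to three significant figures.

Node A sees R2 in parallel with the series input of stage 2, R3 + R4 = 13.35 kΩ.
R2 ‖ (R3+R4) = 1.532 kΩ.
V_A = 3.48 × 1.532/(2.55 + 1.532) = 1.306 V.
Stage 2 is unloaded, so V_B = V_A · R4/(R3+R4) = 1.306 × 2.75/13.35 = 0.2690 V.

V_B ≈ 0.269 V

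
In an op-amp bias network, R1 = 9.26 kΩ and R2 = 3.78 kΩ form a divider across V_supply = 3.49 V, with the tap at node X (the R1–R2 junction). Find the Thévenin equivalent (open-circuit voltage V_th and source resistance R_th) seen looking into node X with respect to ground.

V_th ≈ 1.01 V, R_th ≈ 2.68 kΩ

Open-circuit (no load on X): V_th = V_supply · R2/(R1 + R2) = 3.49 × 3.78/(9.260 + 3.78) = 1.012 V.
With V_supply suppressed (replaced by a short), R_th = R1 ‖ R2 = (9.260 × 3.78)/(9.260 + 3.78) = 2.684 kΩ.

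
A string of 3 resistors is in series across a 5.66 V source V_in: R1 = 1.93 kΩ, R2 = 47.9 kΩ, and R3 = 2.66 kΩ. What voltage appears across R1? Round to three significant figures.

V ≈ 0.208 V

Total series resistance ΣR = 1.93 + 47.9 + 2.66 = 52.49 kΩ.
Voltage divider: V = V_in · (1.930 / 52.49) = 5.66 × 0.03677 = 0.2081 V.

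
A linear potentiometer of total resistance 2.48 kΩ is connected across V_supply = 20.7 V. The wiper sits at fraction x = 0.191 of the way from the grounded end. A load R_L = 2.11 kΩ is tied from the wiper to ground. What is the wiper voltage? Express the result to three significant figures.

Split the track: R_lower = x·R_p = 0.4737 kΩ, R_upper = (1−x)·R_p = 2.006 kΩ.
Lower segment in parallel with the load: 0.4737 ‖ 2.11 = 0.3868 kΩ.
Then V_out = V_supply · 0.3868/(2.006 + 0.3868) = 3.346 V.

V_out ≈ 3.35 V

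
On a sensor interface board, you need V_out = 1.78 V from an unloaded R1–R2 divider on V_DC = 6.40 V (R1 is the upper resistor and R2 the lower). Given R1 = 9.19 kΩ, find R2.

V_out/V_DC = R2/(R1+R2) = 0.2781.
So R2 = R1 · V_out/(V_DC − V_out) = 9.19 × 1.78/(6.40 − 1.78) = 9.19 × 0.3853 = 3.541 kΩ.

R2 ≈ 3.54 kΩ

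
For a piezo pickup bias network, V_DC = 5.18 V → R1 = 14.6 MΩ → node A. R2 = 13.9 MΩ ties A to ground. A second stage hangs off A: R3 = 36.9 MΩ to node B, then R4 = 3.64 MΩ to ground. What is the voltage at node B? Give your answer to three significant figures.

V_B ≈ 0.193 V

Looking into the second stage from A: R3 + R4 = 40.54 MΩ appears in parallel with R2.
R2 ‖ (R3+R4) = 10.35 MΩ.
V_A = 5.18 × 10.35/(14.6 + 10.35) = 2.149 V.
Then the unloaded second divider: V_B = V_A × R4/(R3+R4) = 2.149 × 0.08979 = 0.1929 V.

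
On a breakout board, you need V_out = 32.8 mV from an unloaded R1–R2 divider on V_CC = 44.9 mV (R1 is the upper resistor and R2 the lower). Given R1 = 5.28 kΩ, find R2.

The divider ratio is R2/(R1+R2) = 32.8/44.9 = 0.7305.
Rearranging, R2 = R1·k/(1−k) = 5.28 × 2.711 = 14.31 kΩ.

R2 ≈ 14.3 kΩ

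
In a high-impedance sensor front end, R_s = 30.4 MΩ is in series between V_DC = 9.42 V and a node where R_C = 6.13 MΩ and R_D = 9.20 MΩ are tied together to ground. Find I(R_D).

Parallel bank: R_p = 1/(1/6.13 + 1/9.20) = 3.679 MΩ.
V_A by voltage divider: V_A = 9.42 × 3.679/(30.4 + 3.679) = 1.017 V.
I(R_D) = V_A / R_D = 1.017/9.20 = 0.1105 µA.

I ≈ 0.111 µA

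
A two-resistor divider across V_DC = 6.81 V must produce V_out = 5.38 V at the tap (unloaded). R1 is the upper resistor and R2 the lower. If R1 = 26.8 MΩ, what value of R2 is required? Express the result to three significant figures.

R2 ≈ 101 MΩ

Required fraction k = V_out/V_DC = 0.7900.
Rearranging, R2 = R1·k/(1−k) = 26.8 × 3.762 = 100.8 MΩ.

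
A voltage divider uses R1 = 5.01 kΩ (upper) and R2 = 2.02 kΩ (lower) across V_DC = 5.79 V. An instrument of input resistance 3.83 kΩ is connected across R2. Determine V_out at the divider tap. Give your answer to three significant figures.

V_out ≈ 1.21 V

R2 ‖ R_L = (2.02 × 3.83)/(2.02 + 3.83) = 1.322 kΩ.
Voltage divider with the loaded lower leg: V_out = 5.79 × 1.322/(5.01 + 1.322) = 5.79 × 0.2088 = 1.209 V.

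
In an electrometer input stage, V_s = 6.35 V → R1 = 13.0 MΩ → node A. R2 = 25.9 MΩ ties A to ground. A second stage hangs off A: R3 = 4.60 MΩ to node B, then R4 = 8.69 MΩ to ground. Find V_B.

The second stage (R3 + R4 = 13.29 MΩ) loads node A in parallel with R2.
R2 ‖ (R3+R4) = 8.783 MΩ.
So V_A = 6.35 × 0.4032 = 2.560 V.
Then the unloaded second divider: V_B = V_A × R4/(R3+R4) = 2.560 × 0.6539 = 1.674 V.

V_B ≈ 1.67 V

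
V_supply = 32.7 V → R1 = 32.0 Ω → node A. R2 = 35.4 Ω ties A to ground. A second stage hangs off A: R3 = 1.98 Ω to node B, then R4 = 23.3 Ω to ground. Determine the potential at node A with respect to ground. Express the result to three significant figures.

V_A ≈ 10.3 V

Node A sees R2 in parallel with the series input of stage 2, R3 + R4 = 25.28 Ω.
Effective lower resistance at A: R2 ‖ 25.28 = 14.75 Ω.
First divider: V_A = V_supply · 14.75/(32.0 + 14.75) = 10.32 V.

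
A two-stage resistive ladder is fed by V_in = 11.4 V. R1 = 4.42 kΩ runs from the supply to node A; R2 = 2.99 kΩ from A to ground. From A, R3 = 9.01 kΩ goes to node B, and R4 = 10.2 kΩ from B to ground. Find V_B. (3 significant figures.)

V_B ≈ 2.23 V

Looking into the second stage from A: R3 + R4 = 19.21 kΩ appears in parallel with R2.
Effective lower resistance at A: R2 ‖ 19.21 = 2.587 kΩ.
First divider: V_A = V_in · 2.587/(4.42 + 2.587) = 4.209 V.
Then the unloaded second divider: V_B = V_A × R4/(R3+R4) = 4.209 × 0.5310 = 2.235 V.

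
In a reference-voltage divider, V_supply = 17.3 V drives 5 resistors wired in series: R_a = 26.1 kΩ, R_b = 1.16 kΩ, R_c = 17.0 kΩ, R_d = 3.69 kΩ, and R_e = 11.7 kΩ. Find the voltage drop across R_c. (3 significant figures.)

ΣR = 26.1 + 1.16 + 17.0 + 3.69 + 11.7 = 59.65 kΩ.
V = V_supply · R/ΣR = 17.3 × 0.2850 = 4.930 V.

V ≈ 4.93 V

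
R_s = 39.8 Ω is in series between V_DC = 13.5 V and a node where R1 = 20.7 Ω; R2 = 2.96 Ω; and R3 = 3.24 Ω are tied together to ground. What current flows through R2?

I ≈ 0.159 A

Parallel bank: R_p = 1/(1/20.7 + 1/2.96 + 1/3.24) = 1.439 Ω.
Node voltage V_A = V_DC · R_p/(R_s + R_p) = 13.5 × 0.03490 = 0.4712 V.
I(R2) = V_A / R2 = 0.4712/2.96 = 0.1592 A.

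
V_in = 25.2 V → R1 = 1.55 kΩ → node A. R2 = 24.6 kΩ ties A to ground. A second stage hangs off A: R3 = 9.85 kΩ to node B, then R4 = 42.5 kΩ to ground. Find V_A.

V_A ≈ 23.1 V

Looking into the second stage from A: R3 + R4 = 52.35 kΩ appears in parallel with R2.
Effective lower resistance at A: R2 ‖ 52.35 = 16.74 kΩ.
So V_A = 25.2 × 0.9152 = 23.06 V.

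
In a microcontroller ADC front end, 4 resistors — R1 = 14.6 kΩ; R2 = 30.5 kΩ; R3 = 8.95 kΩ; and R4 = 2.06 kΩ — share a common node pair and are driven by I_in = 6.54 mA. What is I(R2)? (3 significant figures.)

ΣG = 1/14.6 + 1/30.5 + 1/8.95 + 1/2.06 = 0.6984.
By the current-divider rule, I = I_in · G_k/ΣG = 6.54 × 0.04694 = 0.3070 mA.

I ≈ 0.307 mA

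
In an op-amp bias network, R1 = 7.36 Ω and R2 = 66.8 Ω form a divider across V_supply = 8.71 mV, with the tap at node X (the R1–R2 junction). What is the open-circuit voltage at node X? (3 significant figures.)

V_th ≈ 7.85 mV

V_th is the unloaded tap voltage: V_supply · R2/(R1+R2) = 8.71 × 0.9008 = 7.846 mV.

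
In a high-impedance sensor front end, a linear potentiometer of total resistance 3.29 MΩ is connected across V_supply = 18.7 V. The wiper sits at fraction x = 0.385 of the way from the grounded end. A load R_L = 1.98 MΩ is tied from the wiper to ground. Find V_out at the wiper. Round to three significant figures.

Lower segment x·R_p = 1.267 MΩ; upper segment (1−x)·R_p = 2.023 MΩ.
R_L loads the lower segment: effective lower R = 0.7725 MΩ.
Loaded-divider output: V_out = 18.7 × 0.2763 = 5.167 V.
(Unloaded: V_out = x·V_supply = 7.20 V.)

V_out ≈ 5.17 V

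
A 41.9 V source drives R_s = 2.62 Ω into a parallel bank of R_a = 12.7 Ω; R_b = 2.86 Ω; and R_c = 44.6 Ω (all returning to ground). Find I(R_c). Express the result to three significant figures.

I ≈ 0.431 A

Parallel bank: R_p = 1/(1/12.7 + 1/2.86 + 1/44.6) = 2.218 Ω.
Node voltage V_A = V_s · R_p/(R_s + R_p) = 41.9 × 0.4585 = 19.21 V.
Branch current I = V_A/R_c = 19.21/44.6 = 0.4307 A.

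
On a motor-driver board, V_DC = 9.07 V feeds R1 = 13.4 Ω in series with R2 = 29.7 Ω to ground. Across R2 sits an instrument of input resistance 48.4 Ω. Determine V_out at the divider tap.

The load sits in parallel with R2, giving an effective lower resistance R2' = R2·R_L/(R2+R_L) = 18.41 Ω.
Then V_out = V_DC · R2'/(R1 + R2') = 9.07 × 18.41/31.81 = 5.249 V.

V_out ≈ 5.25 V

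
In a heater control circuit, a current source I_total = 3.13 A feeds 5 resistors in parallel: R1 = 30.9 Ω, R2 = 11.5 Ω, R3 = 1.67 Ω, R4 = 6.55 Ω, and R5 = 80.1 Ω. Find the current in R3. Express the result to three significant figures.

I ≈ 2.12 A

Total conductance ΣG = 1/30.9 + 1/11.5 + 1/1.67 + 1/6.55 + 1/80.1 = 0.8833 (units of 1/Ω).
R3 takes the fraction G_k/ΣG = 0.5988/0.8833 = 0.6779, so I = 3.13 × 0.6779 = 2.122 A.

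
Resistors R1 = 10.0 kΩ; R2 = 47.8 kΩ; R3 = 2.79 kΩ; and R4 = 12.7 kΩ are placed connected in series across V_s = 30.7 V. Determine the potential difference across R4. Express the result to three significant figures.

V ≈ 5.32 V

ΣR = 10.0 + 47.8 + 2.79 + 12.7 = 73.29 kΩ.
V = V_s · R/ΣR = 30.7 × 0.1733 = 5.320 V.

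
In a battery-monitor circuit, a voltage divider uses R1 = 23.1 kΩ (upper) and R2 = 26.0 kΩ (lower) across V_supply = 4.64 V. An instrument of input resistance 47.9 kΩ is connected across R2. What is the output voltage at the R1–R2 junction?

V_out ≈ 1.96 V

First combine the lower leg with the load: R2 ‖ R_L = 16.85 kΩ.
Voltage divider with the loaded lower leg: V_out = 4.64 × 16.85/(23.1 + 16.85) = 4.64 × 0.4218 = 1.957 V.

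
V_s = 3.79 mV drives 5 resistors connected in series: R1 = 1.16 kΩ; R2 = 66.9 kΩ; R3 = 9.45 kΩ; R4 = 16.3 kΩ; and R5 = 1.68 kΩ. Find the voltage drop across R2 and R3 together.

ΣR = 1.16 + 66.9 + 9.45 + 16.3 + 1.68 = 95.49 kΩ.
R_{R2..R3} = 66.9 + 9.45 = 76.35 kΩ.
V = V_s · R/ΣR = 3.79 × 0.7996 = 3.030 mV.

V ≈ 3.03 mV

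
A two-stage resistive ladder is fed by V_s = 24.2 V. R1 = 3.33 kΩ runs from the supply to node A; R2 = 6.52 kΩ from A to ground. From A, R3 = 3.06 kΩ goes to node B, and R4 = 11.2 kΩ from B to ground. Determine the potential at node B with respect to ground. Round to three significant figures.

V_B ≈ 10.9 V

Node A sees R2 in parallel with the series input of stage 2, R3 + R4 = 14.26 kΩ.
R2 ‖ (R3+R4) = 4.474 kΩ.
V_A = 24.2 × 4.474/(3.33 + 4.474) = 13.87 V.
Stage 2 is unloaded, so V_B = V_A · R4/(R3+R4) = 13.87 × 11.2/14.26 = 10.90 V.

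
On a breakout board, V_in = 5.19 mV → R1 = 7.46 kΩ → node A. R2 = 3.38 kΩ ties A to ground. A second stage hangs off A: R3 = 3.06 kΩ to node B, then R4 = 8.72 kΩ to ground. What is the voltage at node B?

V_B ≈ 1.00 mV

Node A sees R2 in parallel with the series input of stage 2, R3 + R4 = 11.78 kΩ.
Effective lower resistance at A: R2 ‖ 11.78 = 2.626 kΩ.
First divider: V_A = V_in · 2.626/(7.46 + 2.626) = 1.351 mV.
Stage 2 is unloaded, so V_B = V_A · R4/(R3+R4) = 1.351 × 8.72/11.78 = 1.000 mV.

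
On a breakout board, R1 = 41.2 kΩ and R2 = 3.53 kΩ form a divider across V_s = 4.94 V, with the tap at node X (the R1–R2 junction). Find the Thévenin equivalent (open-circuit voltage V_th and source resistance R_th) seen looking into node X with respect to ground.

Open-circuit (no load on X): V_th = V_s · R2/(R1 + R2) = 4.94 × 3.53/(41.20 + 3.53) = 0.3899 V.
With V_s suppressed (replaced by a short), R_th = R1 ‖ R2 = (41.20 × 3.53)/(41.20 + 3.53) = 3.251 kΩ.

V_th ≈ 0.390 V, R_th ≈ 3.25 kΩ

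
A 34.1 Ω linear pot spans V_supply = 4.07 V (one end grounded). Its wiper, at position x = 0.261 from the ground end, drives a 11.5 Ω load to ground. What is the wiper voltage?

V_out ≈ 0.676 V

Lower segment x·R_p = 8.900 Ω; upper segment (1−x)·R_p = 25.20 Ω.
R_L loads the lower segment: effective lower R = 5.017 Ω.
Then V_out = V_supply · 5.017/(25.20 + 5.017) = 0.6758 V.
(Unloaded: V_out = x·V_supply = 1.06 V.)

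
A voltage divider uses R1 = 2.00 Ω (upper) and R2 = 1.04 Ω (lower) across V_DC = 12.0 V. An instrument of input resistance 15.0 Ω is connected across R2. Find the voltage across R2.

V_out ≈ 3.93 V

The load sits in parallel with R2, giving an effective lower resistance R2' = R2·R_L/(R2+R_L) = 0.9726 Ω.
Now apply the divider: V_out = 12.0 × 0.3272 = 3.926 V.
(Unloaded it would be 4.11 V; the load pulls it down.)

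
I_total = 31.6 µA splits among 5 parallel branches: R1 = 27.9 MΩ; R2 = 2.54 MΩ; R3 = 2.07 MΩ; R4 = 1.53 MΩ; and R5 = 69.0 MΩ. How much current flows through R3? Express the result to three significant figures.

I ≈ 9.66 µA

Total conductance ΣG = 1/27.9 + 1/2.54 + 1/2.07 + 1/1.53 + 1/69.0 = 1.581 (units of 1/MΩ).
Current divider: I(R3) = I_total · G_k/ΣG = 31.6 × (0.4831/1.581) = 31.6 × 0.3056 = 9.657 µA.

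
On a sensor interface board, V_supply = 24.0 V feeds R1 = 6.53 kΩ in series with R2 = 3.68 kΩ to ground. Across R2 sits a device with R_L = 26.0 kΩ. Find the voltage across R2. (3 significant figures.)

R2 ‖ R_L = (3.68 × 26.0)/(3.68 + 26.0) = 3.224 kΩ.
Voltage divider with the loaded lower leg: V_out = 24.0 × 3.224/(6.53 + 3.224) = 24.0 × 0.3305 = 7.932 V.
(Unloaded it would be 8.65 V; the load pulls it down.)

V_out ≈ 7.93 V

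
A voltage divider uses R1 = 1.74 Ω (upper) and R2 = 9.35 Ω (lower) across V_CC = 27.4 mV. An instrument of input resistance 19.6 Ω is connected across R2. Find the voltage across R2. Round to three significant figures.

The load sits in parallel with R2, giving an effective lower resistance R2' = R2·R_L/(R2+R_L) = 6.330 Ω.
Now apply the divider: V_out = 27.4 × 0.7844 = 21.49 mV.

V_out ≈ 21.5 mV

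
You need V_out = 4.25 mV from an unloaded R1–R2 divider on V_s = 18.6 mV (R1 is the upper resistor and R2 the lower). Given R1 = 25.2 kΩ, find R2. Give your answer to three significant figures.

R2 ≈ 7.46 kΩ

Required fraction k = V_out/V_s = 0.2285.
So R2 = R1 · V_out/(V_s − V_out) = 25.2 × 4.25/(18.6 − 4.25) = 25.2 × 0.2962 = 7.463 kΩ.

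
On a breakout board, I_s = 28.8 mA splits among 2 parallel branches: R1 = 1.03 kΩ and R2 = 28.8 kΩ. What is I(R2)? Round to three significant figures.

I ≈ 0.994 mA

With just two branches, the current splits inversely with resistance.
So I = 28.8 × 1.03/29.83 = 0.9944 mA.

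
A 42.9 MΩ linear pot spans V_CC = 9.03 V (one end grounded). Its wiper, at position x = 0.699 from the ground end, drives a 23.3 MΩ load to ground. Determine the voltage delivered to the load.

The pot divides into 12.91 MΩ above the wiper and 29.99 MΩ below.
(x·R_p) ‖ R_L = 13.11 MΩ.
Then V_out = V_CC · 13.11/(12.91 + 13.11) = 4.550 V.
(Unloaded: V_out = x·V_CC = 6.31 V.)

V_out ≈ 4.55 V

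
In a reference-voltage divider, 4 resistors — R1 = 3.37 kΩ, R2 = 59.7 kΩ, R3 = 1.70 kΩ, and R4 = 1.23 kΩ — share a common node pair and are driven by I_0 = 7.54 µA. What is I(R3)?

I ≈ 2.59 µA

Total conductance ΣG = 1/3.37 + 1/59.7 + 1/1.70 + 1/1.23 = 1.715 (units of 1/kΩ).
By the current-divider rule, I = I_0 · G_k/ΣG = 7.54 × 0.3430 = 2.587 µA.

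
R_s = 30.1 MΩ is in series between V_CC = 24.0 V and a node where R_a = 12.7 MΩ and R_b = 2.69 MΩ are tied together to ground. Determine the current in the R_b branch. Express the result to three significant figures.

Equivalent of the parallel group: R_p = 2.220 MΩ.
V_A by voltage divider: V_A = 24.0 × 2.220/(30.1 + 2.220) = 1.648 V.
I(R_b) = V_A / R_b = 1.648/2.69 = 0.6128 µA.

I ≈ 0.613 µA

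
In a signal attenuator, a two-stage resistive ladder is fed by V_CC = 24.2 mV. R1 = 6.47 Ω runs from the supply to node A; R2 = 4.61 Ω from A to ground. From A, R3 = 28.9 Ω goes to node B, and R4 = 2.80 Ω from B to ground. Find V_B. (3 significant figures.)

The second stage (R3 + R4 = 31.70 Ω) loads node A in parallel with R2.
R2 ‖ (R3+R4) = 4.025 Ω.
V_A = 24.2 × 4.025/(6.47 + 4.025) = 9.281 mV.
Then the unloaded second divider: V_B = V_A × R4/(R3+R4) = 9.281 × 0.08833 = 0.8197 mV.

V_B ≈ 0.820 mV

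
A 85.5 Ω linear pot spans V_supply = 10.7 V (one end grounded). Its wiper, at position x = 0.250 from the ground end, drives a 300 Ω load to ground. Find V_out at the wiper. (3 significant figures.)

The pot divides into 64.12 Ω above the wiper and 21.38 Ω below.
Lower segment in parallel with the load: 21.38 ‖ 300 = 19.95 Ω.
Loaded-divider output: V_out = 10.7 × 0.2373 = 2.539 V.

V_out ≈ 2.54 V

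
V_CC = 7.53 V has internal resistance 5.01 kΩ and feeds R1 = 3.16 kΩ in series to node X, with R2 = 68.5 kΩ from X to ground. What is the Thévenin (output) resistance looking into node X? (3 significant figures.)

R_th ≈ 7.30 kΩ

R1' = 5.01 + 3.16 = 8.170 kΩ (source resistance + R1).
Zeroing V_CC shorts the top of R1' to ground, so R_th = R1' ‖ R2 = 7.299 kΩ.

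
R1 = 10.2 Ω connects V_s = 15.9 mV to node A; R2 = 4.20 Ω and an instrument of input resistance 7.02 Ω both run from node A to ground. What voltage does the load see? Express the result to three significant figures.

V_out ≈ 3.26 mV

First combine the lower leg with the load: R2 ‖ R_L = 2.628 Ω.
Then V_out = V_s · R2'/(R1 + R2') = 15.9 × 2.628/12.83 = 3.257 mV.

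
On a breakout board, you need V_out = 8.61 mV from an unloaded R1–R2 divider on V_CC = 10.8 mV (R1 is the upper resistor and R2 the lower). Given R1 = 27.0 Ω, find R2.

V_out/V_CC = R2/(R1+R2) = 0.7972.
Rearranging, R2 = R1·k/(1−k) = 27.0 × 3.932 = 106.2 Ω.

R2 ≈ 106 Ω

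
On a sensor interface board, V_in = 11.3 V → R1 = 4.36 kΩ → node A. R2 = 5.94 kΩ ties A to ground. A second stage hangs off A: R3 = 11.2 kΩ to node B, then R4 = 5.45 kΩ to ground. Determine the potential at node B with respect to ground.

Looking into the second stage from A: R3 + R4 = 16.65 kΩ appears in parallel with R2.
Effective lower resistance at A: R2 ‖ 16.65 = 4.378 kΩ.
So V_A = 11.3 × 0.5010 = 5.662 V.
V_B = V_A × 0.3273 = 1.853 V.

V_B ≈ 1.85 V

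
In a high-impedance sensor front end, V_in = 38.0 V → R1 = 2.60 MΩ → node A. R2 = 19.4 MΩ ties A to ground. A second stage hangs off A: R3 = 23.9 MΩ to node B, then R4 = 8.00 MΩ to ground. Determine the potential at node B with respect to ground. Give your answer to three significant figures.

V_B ≈ 7.84 V

Node A sees R2 in parallel with the series input of stage 2, R3 + R4 = 31.90 MΩ.
Effective lower resistance at A: R2 ‖ 31.90 = 12.06 MΩ.
So V_A = 38.0 × 0.8227 = 31.26 V.
V_B = V_A × 0.2508 = 7.840 V.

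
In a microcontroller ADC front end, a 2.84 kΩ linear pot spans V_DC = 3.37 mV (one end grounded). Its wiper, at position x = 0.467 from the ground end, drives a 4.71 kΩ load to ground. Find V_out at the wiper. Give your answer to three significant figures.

V_out ≈ 1.37 mV

The pot divides into 1.514 kΩ above the wiper and 1.326 kΩ below.
(x·R_p) ‖ R_L = 1.035 kΩ.
V_out = 3.37 × 1.035/(1.514 + 1.035) = 1.368 mV.
(Unloaded: V_out = x·V_DC = 1.57 mV.)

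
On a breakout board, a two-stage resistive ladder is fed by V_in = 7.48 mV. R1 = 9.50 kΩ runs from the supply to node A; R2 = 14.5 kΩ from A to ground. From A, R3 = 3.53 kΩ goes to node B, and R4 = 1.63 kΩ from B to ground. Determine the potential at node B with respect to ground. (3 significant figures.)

V_B ≈ 0.676 mV

Looking into the second stage from A: R3 + R4 = 5.160 kΩ appears in parallel with R2.
Effective lower resistance at A: R2 ‖ 5.160 = 3.806 kΩ.
First divider: V_A = V_in · 3.806/(9.50 + 3.806) = 2.139 mV.
Then the unloaded second divider: V_B = V_A × R4/(R3+R4) = 2.139 × 0.3159 = 0.6758 mV.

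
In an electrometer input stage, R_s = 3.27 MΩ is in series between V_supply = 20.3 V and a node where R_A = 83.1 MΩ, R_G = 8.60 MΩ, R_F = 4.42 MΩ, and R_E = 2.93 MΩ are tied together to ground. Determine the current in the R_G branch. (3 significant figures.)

I ≈ 0.721 µA

Equivalent of the parallel group: R_p = 1.437 MΩ.
V_A by voltage divider: V_A = 20.3 × 1.437/(3.27 + 1.437) = 6.198 V.
Branch current I = V_A/R_G = 6.198/8.60 = 0.7207 µA.
(Equivalently: I_total = 4.313 µA, then current-divider fraction G_k/ΣG = 0.1671.)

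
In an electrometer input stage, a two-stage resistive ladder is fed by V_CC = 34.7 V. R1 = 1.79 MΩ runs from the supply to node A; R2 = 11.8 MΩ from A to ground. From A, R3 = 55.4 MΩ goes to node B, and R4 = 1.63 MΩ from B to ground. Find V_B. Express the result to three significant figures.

V_B ≈ 0.838 V

The second stage (R3 + R4 = 57.03 MΩ) loads node A in parallel with R2.
R2 ‖ (R3+R4) = 9.777 MΩ.
First divider: V_A = V_CC · 9.777/(1.79 + 9.777) = 29.33 V.
Then the unloaded second divider: V_B = V_A × R4/(R3+R4) = 29.33 × 0.02858 = 0.8383 V.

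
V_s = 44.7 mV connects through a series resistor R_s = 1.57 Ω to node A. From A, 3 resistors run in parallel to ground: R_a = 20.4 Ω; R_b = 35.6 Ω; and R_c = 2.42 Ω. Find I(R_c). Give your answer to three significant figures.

Combine the parallel branches: R_p = (1/20.4 + 1/35.6 + 1/2.42)⁻¹ = 2.039 Ω.
V_A by voltage divider: V_A = 44.7 × 2.039/(1.57 + 2.039) = 25.26 mV.
Branch current I = V_A/R_c = 25.26/2.42 = 10.44 mA.

I ≈ 10.4 mA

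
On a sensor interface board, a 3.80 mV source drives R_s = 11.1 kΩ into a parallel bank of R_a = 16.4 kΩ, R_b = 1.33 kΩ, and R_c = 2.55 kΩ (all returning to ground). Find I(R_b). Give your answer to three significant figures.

Parallel bank: R_p = 1/(1/16.4 + 1/1.33 + 1/2.55) = 0.8299 kΩ.
V_A by voltage divider: V_A = 3.80 × 0.8299/(11.1 + 0.8299) = 0.2643 mV.
I(R_b) = V_A / R_b = 0.2643/1.33 = 0.1987 µA.

I ≈ 0.199 µA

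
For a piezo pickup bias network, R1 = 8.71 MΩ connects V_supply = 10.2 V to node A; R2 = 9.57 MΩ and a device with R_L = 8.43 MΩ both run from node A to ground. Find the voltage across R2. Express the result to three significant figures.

V_out ≈ 3.47 V

R2 ‖ R_L = (9.57 × 8.43)/(9.57 + 8.43) = 4.482 MΩ.
Voltage divider with the loaded lower leg: V_out = 10.2 × 4.482/(8.71 + 4.482) = 10.2 × 0.3397 = 3.465 V.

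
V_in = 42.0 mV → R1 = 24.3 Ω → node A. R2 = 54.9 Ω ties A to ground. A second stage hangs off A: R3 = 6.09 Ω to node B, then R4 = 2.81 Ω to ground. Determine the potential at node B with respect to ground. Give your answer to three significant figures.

V_B ≈ 3.18 mV

The second stage (R3 + R4 = 8.900 Ω) loads node A in parallel with R2.
Effective lower resistance at A: R2 ‖ 8.900 = 7.658 Ω.
V_A = 42.0 × 7.658/(24.3 + 7.658) = 10.06 mV.
V_B = V_A × 0.3157 = 3.178 mV.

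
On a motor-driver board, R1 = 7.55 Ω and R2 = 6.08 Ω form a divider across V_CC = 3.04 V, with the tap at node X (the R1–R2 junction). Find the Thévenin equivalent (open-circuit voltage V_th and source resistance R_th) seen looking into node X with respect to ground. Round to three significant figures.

V_th ≈ 1.36 V, R_th ≈ 3.37 Ω

With X open, the divider is unloaded: V_th = 3.04 × 6.08/13.63 = 1.356 V.
With V_CC suppressed (replaced by a short), R_th = R1 ‖ R2 = (7.550 × 6.08)/(7.550 + 6.08) = 3.368 Ω.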